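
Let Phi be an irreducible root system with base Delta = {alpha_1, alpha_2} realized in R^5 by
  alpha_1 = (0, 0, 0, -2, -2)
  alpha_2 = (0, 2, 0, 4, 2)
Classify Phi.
Compute the Cartan integers a_ij = 2(alpha_i, alpha_j)/(alpha_j, alpha_j); the resulting 2x2 Cartan matrix is
[[2, -1], [-3, 2]].
The roots have two lengths (squared-length ratio 3:1); the short ones are alpha_{1}. The associated Dynkin diagram is two nodes joined by a triple edge (G_2), so the type is G_2.

G_2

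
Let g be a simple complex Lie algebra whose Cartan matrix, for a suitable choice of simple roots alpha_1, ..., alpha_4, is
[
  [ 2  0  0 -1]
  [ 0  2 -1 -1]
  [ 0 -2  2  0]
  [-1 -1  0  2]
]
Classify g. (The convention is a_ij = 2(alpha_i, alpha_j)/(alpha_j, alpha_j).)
C4

The matrix has rank 4 with 2's on the diagonal. Reading the off-diagonal entries as Dynkin edges (a single edge where a_ij = a_ji = -1; a double or triple edge where a_ij * a_ji = 2 or 3), the diagram is a chain of 4 nodes with a double edge at one end; the terminal node there is the unique long simple root (C_4). One simple-root ordering that puts it in standard form is (alpha_1, alpha_4, alpha_2, alpha_3). So the algebra is type C_4, i.e. sp(8).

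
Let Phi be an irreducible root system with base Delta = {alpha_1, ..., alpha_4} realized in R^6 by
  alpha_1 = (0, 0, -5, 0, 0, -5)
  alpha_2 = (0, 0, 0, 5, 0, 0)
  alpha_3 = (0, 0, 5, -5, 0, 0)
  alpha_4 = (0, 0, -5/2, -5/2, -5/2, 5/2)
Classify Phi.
F_4

Compute the Cartan integers a_ij = 2(alpha_i, alpha_j)/(alpha_j, alpha_j); the resulting 4x4 Cartan matrix is
[[2, 0, -1, 0], [0, 2, -1, -1], [-1, -2, 2, 0], [0, -1, 0, 2]].
The roots have two lengths (squared-length ratio 2:1); the short ones are alpha_{2,4}. The associated Dynkin diagram is a chain of 4 nodes with a double edge between the middle two (F_4), so the type is F_4.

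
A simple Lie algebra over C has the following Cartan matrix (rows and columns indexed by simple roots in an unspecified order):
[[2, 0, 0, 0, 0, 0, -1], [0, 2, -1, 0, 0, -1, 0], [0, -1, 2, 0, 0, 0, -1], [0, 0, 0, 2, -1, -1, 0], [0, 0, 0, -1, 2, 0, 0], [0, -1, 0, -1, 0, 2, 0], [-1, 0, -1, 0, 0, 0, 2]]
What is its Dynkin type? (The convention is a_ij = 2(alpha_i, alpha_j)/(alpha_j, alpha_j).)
type A_7

The matrix has rank 7 with 2's on the diagonal. Reading the off-diagonal entries as Dynkin edges (a single edge where a_ij = a_ji = -1; a double or triple edge where a_ij * a_ji = 2 or 3), the diagram is a chain of 7 nodes with single edges (A_7). One simple-root ordering that puts it in standard form is (alpha_1, alpha_7, alpha_3, alpha_2, alpha_6, alpha_4, alpha_5). So the algebra is type A_7, i.e. sl(8).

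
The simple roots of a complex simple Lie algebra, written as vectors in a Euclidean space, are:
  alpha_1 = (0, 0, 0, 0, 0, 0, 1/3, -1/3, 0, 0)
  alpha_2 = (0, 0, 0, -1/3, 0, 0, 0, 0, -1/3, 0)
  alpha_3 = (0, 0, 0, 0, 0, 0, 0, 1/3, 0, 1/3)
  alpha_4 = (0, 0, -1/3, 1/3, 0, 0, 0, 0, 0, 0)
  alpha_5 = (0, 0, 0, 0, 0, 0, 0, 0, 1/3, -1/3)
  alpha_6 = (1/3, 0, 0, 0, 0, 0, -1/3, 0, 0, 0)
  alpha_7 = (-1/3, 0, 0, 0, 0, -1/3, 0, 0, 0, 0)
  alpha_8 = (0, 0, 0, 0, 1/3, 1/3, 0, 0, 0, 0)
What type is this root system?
Compute the Cartan integers a_ij = 2(alpha_i, alpha_j)/(alpha_j, alpha_j); the resulting 8x8 Cartan matrix is
[[2, 0, -1, 0, 0, -1, 0, 0], [0, 2, 0, -1, -1, 0, 0, 0], [-1, 0, 2, 0, -1, 0, 0, 0], [0, -1, 0, 2, 0, 0, 0, 0], [0, -1, -1, 0, 2, 0, 0, 0], [-1, 0, 0, 0, 0, 2, -1, 0], [0, 0, 0, 0, 0, -1, 2, -1], [0, 0, 0, 0, 0, 0, -1, 2]].
All simple roots have the same length, so the diagram is simply laced. The associated Dynkin diagram is a chain of 8 nodes with single edges (A_8), so the type is A_8 (the algebra sl(9)).

A8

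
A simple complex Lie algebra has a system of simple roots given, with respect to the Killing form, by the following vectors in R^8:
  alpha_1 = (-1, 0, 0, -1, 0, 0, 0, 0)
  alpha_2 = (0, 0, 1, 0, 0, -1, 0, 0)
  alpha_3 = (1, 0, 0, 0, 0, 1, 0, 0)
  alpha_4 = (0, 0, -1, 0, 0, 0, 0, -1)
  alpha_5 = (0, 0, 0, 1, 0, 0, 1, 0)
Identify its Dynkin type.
A_5

Compute the Cartan integers a_ij = 2(alpha_i, alpha_j)/(alpha_j, alpha_j); the resulting 5x5 Cartan matrix is
[[2, 0, -1, 0, -1], [0, 2, -1, -1, 0], [-1, -1, 2, 0, 0], [0, -1, 0, 2, 0], [-1, 0, 0, 0, 2]].
All simple roots have the same length, so the diagram is simply laced. The associated Dynkin diagram is a chain of 5 nodes with single edges (A_5), so the type is A_5 (the algebra sl(6)).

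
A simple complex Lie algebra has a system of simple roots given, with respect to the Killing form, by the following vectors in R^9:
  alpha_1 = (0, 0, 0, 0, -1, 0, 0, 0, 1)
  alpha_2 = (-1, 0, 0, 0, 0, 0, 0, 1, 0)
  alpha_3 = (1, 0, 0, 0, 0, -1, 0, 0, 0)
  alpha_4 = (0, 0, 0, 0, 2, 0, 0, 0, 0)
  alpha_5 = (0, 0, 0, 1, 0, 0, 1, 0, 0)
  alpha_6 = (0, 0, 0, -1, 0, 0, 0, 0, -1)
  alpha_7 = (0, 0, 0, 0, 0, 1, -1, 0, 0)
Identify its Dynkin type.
Compute the Cartan integers a_ij = 2(alpha_i, alpha_j)/(alpha_j, alpha_j); the resulting 7x7 Cartan matrix is
[[2, 0, 0, -1, 0, -1, 0], [0, 2, -1, 0, 0, 0, 0], [0, -1, 2, 0, 0, 0, -1], [-2, 0, 0, 2, 0, 0, 0], [0, 0, 0, 0, 2, -1, -1], [-1, 0, 0, 0, -1, 2, 0], [0, 0, -1, 0, -1, 0, 2]].
The roots have two lengths (squared-length ratio 2:1); the short ones are alpha_{1,2,3,5,6,7}. The associated Dynkin diagram is a chain of 7 nodes with a double edge at one end; the terminal node there is the unique long simple root (C_7), so the type is C_7 (the algebra sp(14)).

C_7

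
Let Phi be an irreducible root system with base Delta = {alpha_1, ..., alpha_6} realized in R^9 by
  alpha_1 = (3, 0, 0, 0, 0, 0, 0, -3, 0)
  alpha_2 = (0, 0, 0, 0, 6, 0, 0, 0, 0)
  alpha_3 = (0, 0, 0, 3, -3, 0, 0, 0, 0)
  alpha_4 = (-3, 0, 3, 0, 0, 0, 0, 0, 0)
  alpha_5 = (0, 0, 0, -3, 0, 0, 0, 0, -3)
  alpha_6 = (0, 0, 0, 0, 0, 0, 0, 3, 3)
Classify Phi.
Compute the Cartan integers a_ij = 2(alpha_i, alpha_j)/(alpha_j, alpha_j); the resulting 6x6 Cartan matrix is
[[2, 0, 0, -1, 0, -1], [0, 2, -2, 0, 0, 0], [0, -1, 2, 0, -1, 0], [-1, 0, 0, 2, 0, 0], [0, 0, -1, 0, 2, -1], [-1, 0, 0, 0, -1, 2]].
The roots have two lengths (squared-length ratio 2:1); the short ones are alpha_{1,3,4,5,6}. The associated Dynkin diagram is a chain of 6 nodes with a double edge at one end; the terminal node there is the unique long simple root (C_6), so the type is C_6 (the algebra sp(12)).

C_6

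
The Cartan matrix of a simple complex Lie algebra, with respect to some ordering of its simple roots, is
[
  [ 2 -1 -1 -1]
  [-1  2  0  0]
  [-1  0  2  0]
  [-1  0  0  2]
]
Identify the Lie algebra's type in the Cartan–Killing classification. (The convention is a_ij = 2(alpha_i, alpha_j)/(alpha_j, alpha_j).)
The matrix has rank 4 with 2's on the diagonal. Reading the off-diagonal entries as Dynkin edges (a single edge where a_ij = a_ji = -1; a double or triple edge where a_ij * a_ji = 2 or 3), the diagram is a chain of 2 nodes with a fork of two nodes at one end (D_4). One simple-root ordering that puts it in standard form is (alpha_2, alpha_1, alpha_4, alpha_3). So the algebra is type D_4, i.e. so(8).

type D_4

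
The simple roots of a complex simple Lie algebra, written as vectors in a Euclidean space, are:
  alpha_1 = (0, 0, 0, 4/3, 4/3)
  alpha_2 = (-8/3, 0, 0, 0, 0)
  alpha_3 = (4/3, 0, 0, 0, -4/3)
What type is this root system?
C_3

Compute the Cartan integers a_ij = 2(alpha_i, alpha_j)/(alpha_j, alpha_j); the resulting 3x3 Cartan matrix is
[[2, 0, -1], [0, 2, -2], [-1, -1, 2]].
The roots have two lengths (squared-length ratio 2:1); the short ones are alpha_{1,3}. The associated Dynkin diagram is a chain of 3 nodes with a double edge at one end; the terminal node there is the unique long simple root (C_3), so the type is C_3 (the algebra sp(6)).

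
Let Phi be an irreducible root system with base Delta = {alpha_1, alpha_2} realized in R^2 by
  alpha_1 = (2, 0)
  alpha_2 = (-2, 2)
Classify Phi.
Compute the Cartan integers a_ij = 2(alpha_i, alpha_j)/(alpha_j, alpha_j); the resulting 2x2 Cartan matrix is
[[2, -1], [-2, 2]].
The roots have two lengths (squared-length ratio 2:1); the short ones are alpha_{1}. The associated Dynkin diagram is a chain of 2 nodes with a double edge at one end; the terminal node there is the unique short simple root (B_2), so the type is B_2 (the algebra so(5)).

B_2 (so(5))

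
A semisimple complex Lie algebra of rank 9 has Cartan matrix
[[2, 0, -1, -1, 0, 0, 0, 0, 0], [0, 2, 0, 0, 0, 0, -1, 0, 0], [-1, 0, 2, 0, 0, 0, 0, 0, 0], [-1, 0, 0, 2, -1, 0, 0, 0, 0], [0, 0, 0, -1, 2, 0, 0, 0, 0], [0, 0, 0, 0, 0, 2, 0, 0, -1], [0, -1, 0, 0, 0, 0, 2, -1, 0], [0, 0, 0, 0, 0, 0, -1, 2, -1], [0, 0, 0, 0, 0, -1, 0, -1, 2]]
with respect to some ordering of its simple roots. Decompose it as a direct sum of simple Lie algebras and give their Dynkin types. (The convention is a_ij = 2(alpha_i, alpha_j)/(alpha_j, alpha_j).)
The diagram associated to this matrix has two connected components: the simple roots {alpha_1, alpha_3, alpha_4, alpha_5} form a chain of 4 nodes with single edges (A_4), and {alpha_2, alpha_6, alpha_7, alpha_8, alpha_9} form a chain of 5 nodes with single edges (A_5). A semisimple Lie algebra decomposes uniquely as the direct sum of simple ideals, one per connected component of its Dynkin diagram, so g ≅ A_4 ⊕ A_5 (dimension 24 + 35 = 59).

A_4 ⊕ A_5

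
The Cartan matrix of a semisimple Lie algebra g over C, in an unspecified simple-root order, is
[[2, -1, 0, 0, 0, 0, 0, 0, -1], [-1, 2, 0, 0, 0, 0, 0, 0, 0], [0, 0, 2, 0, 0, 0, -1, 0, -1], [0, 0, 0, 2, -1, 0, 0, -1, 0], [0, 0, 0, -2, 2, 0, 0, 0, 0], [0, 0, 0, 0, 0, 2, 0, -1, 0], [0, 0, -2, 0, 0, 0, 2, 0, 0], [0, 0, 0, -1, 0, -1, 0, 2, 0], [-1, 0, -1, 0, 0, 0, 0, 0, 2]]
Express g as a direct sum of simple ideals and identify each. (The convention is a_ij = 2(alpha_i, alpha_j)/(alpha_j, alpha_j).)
type C_4 ⊕ type C_5

The diagram associated to this matrix has two connected components: the simple roots {alpha_4, alpha_5, alpha_6, alpha_8} form a chain of 4 nodes with a double edge at one end; the terminal node there is the unique long simple root (C_4), and {alpha_1, alpha_2, alpha_3, alpha_7, alpha_9} form a chain of 5 nodes with a double edge at one end; the terminal node there is the unique long simple root (C_5). A semisimple Lie algebra decomposes uniquely as the direct sum of simple ideals, one per connected component of its Dynkin diagram, so g ≅ C_4 ⊕ C_5 (dimension 36 + 55 = 91).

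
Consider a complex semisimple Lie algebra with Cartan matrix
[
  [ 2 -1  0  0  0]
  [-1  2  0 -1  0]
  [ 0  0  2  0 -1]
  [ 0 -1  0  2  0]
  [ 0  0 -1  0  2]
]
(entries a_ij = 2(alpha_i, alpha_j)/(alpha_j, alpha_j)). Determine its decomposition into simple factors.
The diagram associated to this matrix has two connected components: the simple roots {alpha_3, alpha_5} form a chain of 2 nodes with single edges (A_2), and {alpha_1, alpha_2, alpha_4} form a chain of 3 nodes with single edges (A_3). A semisimple Lie algebra decomposes uniquely as the direct sum of simple ideals, one per connected component of its Dynkin diagram, so g ≅ A_2 ⊕ A_3 (dimension 8 + 15 = 23).

A_2 (sl(3)) ⊕ A_3 (sl(4))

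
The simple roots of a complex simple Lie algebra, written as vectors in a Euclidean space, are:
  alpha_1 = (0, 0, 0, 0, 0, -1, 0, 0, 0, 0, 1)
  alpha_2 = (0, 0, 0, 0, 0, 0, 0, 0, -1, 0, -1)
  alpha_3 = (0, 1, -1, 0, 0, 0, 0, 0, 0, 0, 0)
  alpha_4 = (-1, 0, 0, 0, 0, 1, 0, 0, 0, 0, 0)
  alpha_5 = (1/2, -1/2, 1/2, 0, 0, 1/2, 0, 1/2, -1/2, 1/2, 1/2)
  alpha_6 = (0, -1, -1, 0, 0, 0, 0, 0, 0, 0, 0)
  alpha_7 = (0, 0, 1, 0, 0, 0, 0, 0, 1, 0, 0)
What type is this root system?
E7

Compute the Cartan integers a_ij = 2(alpha_i, alpha_j)/(alpha_j, alpha_j); the resulting 7x7 Cartan matrix is
[[2, -1, 0, -1, 0, 0, 0], [-1, 2, 0, 0, 0, 0, -1], [0, 0, 2, 0, -1, 0, -1], [-1, 0, 0, 2, 0, 0, 0], [0, 0, -1, 0, 2, 0, 0], [0, 0, 0, 0, 0, 2, -1], [0, -1, -1, 0, 0, -1, 2]].
All simple roots have the same length, so the diagram is simply laced. The associated Dynkin diagram is a chain of 6 nodes with one extra node attached to the third node from one end (E_7), so the type is E_7.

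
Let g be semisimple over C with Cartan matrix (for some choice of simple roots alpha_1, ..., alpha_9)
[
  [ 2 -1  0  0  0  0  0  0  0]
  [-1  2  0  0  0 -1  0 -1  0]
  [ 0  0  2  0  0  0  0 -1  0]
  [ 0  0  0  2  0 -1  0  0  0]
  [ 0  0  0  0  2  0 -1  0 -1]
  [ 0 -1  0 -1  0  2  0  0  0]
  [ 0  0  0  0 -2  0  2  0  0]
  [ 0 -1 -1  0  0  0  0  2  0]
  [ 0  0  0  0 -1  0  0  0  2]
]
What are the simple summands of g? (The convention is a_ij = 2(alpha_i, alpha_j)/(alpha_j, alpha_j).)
The diagram associated to this matrix has two connected components: the simple roots {alpha_5, alpha_7, alpha_9} form a chain of 3 nodes with a double edge at one end; the terminal node there is the unique long simple root (C_3), and {alpha_1, alpha_2, alpha_3, alpha_4, alpha_6, alpha_8} form a chain of 5 nodes with one extra node attached to the third node from one end (E_6). A semisimple Lie algebra decomposes uniquely as the direct sum of simple ideals, one per connected component of its Dynkin diagram, so g ≅ C_3 ⊕ E_6 (dimension 21 + 78 = 99).

type C_3 + type E_6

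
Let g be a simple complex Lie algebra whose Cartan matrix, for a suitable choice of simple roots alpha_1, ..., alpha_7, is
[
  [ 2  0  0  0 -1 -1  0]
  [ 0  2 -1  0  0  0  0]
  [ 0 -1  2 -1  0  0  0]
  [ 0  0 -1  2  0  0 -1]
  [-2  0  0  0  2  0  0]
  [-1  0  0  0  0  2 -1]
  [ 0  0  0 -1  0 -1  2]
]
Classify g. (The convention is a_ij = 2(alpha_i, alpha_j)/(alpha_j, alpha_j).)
The matrix has rank 7 with 2's on the diagonal. Reading the off-diagonal entries as Dynkin edges (a single edge where a_ij = a_ji = -1; a double or triple edge where a_ij * a_ji = 2 or 3), the diagram is a chain of 7 nodes with a double edge at one end; the terminal node there is the unique long simple root (C_7). One simple-root ordering that puts it in standard form is (alpha_2, alpha_3, alpha_4, alpha_7, alpha_6, alpha_1, alpha_5). So the algebra is type C_7, i.e. sp(14).

C7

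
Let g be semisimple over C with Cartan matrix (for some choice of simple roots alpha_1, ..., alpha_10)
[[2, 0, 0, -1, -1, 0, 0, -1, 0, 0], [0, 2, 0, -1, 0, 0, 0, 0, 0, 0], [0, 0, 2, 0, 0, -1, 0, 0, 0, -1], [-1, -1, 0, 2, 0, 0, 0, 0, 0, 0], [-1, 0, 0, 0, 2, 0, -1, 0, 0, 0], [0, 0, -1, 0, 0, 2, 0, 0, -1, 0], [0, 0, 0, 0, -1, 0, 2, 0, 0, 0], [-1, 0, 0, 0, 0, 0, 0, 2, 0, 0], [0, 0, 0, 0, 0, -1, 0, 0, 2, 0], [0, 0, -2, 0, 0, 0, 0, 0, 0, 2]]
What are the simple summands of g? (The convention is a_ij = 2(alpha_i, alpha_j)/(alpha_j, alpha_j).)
The diagram associated to this matrix has two connected components: the simple roots {alpha_3, alpha_6, alpha_9, alpha_10} form a chain of 4 nodes with a double edge at one end; the terminal node there is the unique long simple root (C_4), and {alpha_1, alpha_2, alpha_4, alpha_5, alpha_7, alpha_8} form a chain of 5 nodes with one extra node attached to the third node from one end (E_6). A semisimple Lie algebra decomposes uniquely as the direct sum of simple ideals, one per connected component of its Dynkin diagram, so g ≅ C_4 ⊕ E_6 (dimension 36 + 78 = 114).

C_4 ⊕ E_6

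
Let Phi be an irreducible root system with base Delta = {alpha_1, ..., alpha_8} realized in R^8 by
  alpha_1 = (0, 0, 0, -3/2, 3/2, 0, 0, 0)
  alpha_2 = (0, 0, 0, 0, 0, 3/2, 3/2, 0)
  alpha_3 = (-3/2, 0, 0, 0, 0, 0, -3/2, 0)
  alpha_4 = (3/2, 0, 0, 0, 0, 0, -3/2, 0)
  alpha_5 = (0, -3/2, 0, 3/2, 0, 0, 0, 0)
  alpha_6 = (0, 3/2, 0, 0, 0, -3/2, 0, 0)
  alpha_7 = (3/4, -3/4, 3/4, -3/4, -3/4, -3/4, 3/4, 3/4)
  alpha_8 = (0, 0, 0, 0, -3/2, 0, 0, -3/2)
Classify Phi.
Compute the Cartan integers a_ij = 2(alpha_i, alpha_j)/(alpha_j, alpha_j); the resulting 8x8 Cartan matrix is
[[2, 0, 0, 0, -1, 0, 0, -1], [0, 2, -1, -1, 0, -1, 0, 0], [0, -1, 2, 0, 0, 0, -1, 0], [0, -1, 0, 2, 0, 0, 0, 0], [-1, 0, 0, 0, 2, -1, 0, 0], [0, -1, 0, 0, -1, 2, 0, 0], [0, 0, -1, 0, 0, 0, 2, 0], [-1, 0, 0, 0, 0, 0, 0, 2]].
All simple roots have the same length, so the diagram is simply laced. The associated Dynkin diagram is a chain of 7 nodes with one extra node attached to the third node from one end (E_8), so the type is E_8.

type E_8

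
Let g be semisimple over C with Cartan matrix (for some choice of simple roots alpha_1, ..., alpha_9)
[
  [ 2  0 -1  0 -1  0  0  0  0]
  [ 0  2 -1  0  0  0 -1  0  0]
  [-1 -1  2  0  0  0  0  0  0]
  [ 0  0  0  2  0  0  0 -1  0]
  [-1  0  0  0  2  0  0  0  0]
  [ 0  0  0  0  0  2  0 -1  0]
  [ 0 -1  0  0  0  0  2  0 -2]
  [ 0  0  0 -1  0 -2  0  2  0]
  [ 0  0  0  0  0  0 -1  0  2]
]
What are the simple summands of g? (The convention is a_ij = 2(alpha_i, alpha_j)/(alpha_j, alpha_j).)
type B_3 + type B_6

The diagram associated to this matrix has two connected components: the simple roots {alpha_4, alpha_6, alpha_8} form a chain of 3 nodes with a double edge at one end; the terminal node there is the unique short simple root (B_3), and {alpha_1, alpha_2, alpha_3, alpha_5, alpha_7, alpha_9} form a chain of 6 nodes with a double edge at one end; the terminal node there is the unique short simple root (B_6). A semisimple Lie algebra decomposes uniquely as the direct sum of simple ideals, one per connected component of its Dynkin diagram, so g ≅ B_3 ⊕ B_6 (dimension 21 + 78 = 99).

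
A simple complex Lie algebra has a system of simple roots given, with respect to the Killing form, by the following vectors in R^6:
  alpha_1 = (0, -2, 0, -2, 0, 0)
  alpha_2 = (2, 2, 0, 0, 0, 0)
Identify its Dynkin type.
Compute the Cartan integers a_ij = 2(alpha_i, alpha_j)/(alpha_j, alpha_j); the resulting 2x2 Cartan matrix is
[[2, -1], [-1, 2]].
All simple roots have the same length, so the diagram is simply laced. The associated Dynkin diagram is a chain of 2 nodes with single edges (A_2), so the type is A_2 (the algebra sl(3)).

A_2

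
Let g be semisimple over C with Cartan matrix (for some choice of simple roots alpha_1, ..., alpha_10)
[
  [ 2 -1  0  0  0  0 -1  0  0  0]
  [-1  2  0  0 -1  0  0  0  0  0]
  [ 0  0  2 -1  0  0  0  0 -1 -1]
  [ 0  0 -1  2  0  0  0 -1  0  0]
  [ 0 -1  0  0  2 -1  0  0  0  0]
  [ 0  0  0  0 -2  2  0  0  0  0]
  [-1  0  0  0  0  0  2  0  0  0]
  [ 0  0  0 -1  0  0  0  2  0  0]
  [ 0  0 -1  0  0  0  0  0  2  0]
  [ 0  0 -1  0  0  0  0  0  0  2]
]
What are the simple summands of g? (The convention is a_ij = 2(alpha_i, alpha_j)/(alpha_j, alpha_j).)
type C_5 + type D_5

The diagram associated to this matrix has two connected components: the simple roots {alpha_1, alpha_2, alpha_5, alpha_6, alpha_7} form a chain of 5 nodes with a double edge at one end; the terminal node there is the unique long simple root (C_5), and {alpha_3, alpha_4, alpha_8, alpha_9, alpha_10} form a chain of 3 nodes with a fork of two nodes at one end (D_5). A semisimple Lie algebra decomposes uniquely as the direct sum of simple ideals, one per connected component of its Dynkin diagram, so g ≅ C_5 ⊕ D_5 (dimension 55 + 45 = 100).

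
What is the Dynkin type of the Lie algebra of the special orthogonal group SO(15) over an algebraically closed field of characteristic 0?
B7

This is so(15) with 15 odd, which has dimension 15(15-1)/2 = 105 and rank (15-1)/2 = 7. In the classification of classical Lie algebras, the orthogonal algebra so(2n+1) in an odd number of variables has type B_n; here n = 7, so the Dynkin diagram is a chain of 7 nodes with a double edge at one end; the terminal node there is the unique short simple root (B_7). Hence the type is B_7.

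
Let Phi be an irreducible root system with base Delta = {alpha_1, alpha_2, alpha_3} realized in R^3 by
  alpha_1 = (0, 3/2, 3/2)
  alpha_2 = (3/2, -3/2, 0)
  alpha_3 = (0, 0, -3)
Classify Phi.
type C_3

Compute the Cartan integers a_ij = 2(alpha_i, alpha_j)/(alpha_j, alpha_j); the resulting 3x3 Cartan matrix is
[[2, -1, -1], [-1, 2, 0], [-2, 0, 2]].
The roots have two lengths (squared-length ratio 2:1); the short ones are alpha_{1,2}. The associated Dynkin diagram is a chain of 3 nodes with a double edge at one end; the terminal node there is the unique long simple root (C_3), so the type is C_3 (the algebra sp(6)).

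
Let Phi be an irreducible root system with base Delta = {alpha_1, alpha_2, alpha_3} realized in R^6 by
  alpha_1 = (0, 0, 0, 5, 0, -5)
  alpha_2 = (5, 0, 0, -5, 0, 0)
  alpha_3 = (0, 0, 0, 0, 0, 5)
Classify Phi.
B3

Compute the Cartan integers a_ij = 2(alpha_i, alpha_j)/(alpha_j, alpha_j); the resulting 3x3 Cartan matrix is
[[2, -1, -2], [-1, 2, 0], [-1, 0, 2]].
The roots have two lengths (squared-length ratio 2:1); the short ones are alpha_{3}. The associated Dynkin diagram is a chain of 3 nodes with a double edge at one end; the terminal node there is the unique short simple root (B_3), so the type is B_3 (the algebra so(7)).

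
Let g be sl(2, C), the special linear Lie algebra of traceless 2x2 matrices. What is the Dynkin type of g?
This is sl(2), which has dimension 2^2 - 1 = 3 and rank 2 - 1 = 1 (a Cartan subalgebra is the diagonal traceless matrices). In the classification of classical Lie algebras, the special linear algebra sl(n+1) has type A_n; here n = 1, so the Dynkin diagram is a chain of 1 nodes with single edges (A_1). Hence the type is A_1.

A1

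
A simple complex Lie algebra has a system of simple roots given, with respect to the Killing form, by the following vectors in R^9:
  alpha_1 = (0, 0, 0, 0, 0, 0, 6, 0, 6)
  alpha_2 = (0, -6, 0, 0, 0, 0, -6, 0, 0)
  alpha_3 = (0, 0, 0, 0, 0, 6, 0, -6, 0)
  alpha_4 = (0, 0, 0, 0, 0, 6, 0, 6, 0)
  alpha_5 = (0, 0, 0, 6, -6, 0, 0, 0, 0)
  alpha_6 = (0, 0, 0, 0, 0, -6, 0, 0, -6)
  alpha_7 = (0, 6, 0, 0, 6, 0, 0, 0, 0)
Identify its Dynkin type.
Compute the Cartan integers a_ij = 2(alpha_i, alpha_j)/(alpha_j, alpha_j); the resulting 7x7 Cartan matrix is
[[2, -1, 0, 0, 0, -1, 0], [-1, 2, 0, 0, 0, 0, -1], [0, 0, 2, 0, 0, -1, 0], [0, 0, 0, 2, 0, -1, 0], [0, 0, 0, 0, 2, 0, -1], [-1, 0, -1, -1, 0, 2, 0], [0, -1, 0, 0, -1, 0, 2]].
All simple roots have the same length, so the diagram is simply laced. The associated Dynkin diagram is a chain of 5 nodes with a fork of two nodes at one end (D_7), so the type is D_7 (the algebra so(14)).

D_7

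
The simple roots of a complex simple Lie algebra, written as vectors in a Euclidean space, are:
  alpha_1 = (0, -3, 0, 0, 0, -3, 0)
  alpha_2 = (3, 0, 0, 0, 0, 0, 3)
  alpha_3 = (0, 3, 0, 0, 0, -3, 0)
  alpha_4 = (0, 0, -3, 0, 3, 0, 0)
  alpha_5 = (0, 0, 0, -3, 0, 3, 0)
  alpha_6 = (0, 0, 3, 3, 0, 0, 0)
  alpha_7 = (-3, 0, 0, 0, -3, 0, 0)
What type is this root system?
D7

Compute the Cartan integers a_ij = 2(alpha_i, alpha_j)/(alpha_j, alpha_j); the resulting 7x7 Cartan matrix is
[[2, 0, 0, 0, -1, 0, 0], [0, 2, 0, 0, 0, 0, -1], [0, 0, 2, 0, -1, 0, 0], [0, 0, 0, 2, 0, -1, -1], [-1, 0, -1, 0, 2, -1, 0], [0, 0, 0, -1, -1, 2, 0], [0, -1, 0, -1, 0, 0, 2]].
All simple roots have the same length, so the diagram is simply laced. The associated Dynkin diagram is a chain of 5 nodes with a fork of two nodes at one end (D_7), so the type is D_7 (the algebra so(14)).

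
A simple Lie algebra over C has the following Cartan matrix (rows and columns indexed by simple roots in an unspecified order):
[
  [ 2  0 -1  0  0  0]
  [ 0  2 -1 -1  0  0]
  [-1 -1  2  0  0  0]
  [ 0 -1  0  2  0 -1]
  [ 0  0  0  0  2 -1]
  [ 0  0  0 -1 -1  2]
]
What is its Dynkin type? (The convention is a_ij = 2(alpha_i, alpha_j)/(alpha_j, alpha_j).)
The matrix has rank 6 with 2's on the diagonal. Reading the off-diagonal entries as Dynkin edges (a single edge where a_ij = a_ji = -1; a double or triple edge where a_ij * a_ji = 2 or 3), the diagram is a chain of 6 nodes with single edges (A_6). One simple-root ordering that puts it in standard form is (alpha_1, alpha_3, alpha_2, alpha_4, alpha_6, alpha_5). So the algebra is type A_6, i.e. sl(7).

type A_6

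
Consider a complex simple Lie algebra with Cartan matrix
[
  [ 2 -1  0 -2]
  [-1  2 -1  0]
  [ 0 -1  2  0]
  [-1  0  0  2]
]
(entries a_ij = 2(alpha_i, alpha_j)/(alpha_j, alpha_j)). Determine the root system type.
The matrix has rank 4 with 2's on the diagonal. Reading the off-diagonal entries as Dynkin edges (a single edge where a_ij = a_ji = -1; a double or triple edge where a_ij * a_ji = 2 or 3), the diagram is a chain of 4 nodes with a double edge at one end; the terminal node there is the unique short simple root (B_4). One simple-root ordering that puts it in standard form is (alpha_3, alpha_2, alpha_1, alpha_4). So the algebra is type B_4, i.e. so(9).

B_4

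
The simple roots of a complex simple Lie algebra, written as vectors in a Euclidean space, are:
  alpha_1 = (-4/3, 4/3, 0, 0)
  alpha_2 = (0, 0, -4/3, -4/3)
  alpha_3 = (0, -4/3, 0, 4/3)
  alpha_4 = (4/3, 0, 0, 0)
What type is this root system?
Compute the Cartan integers a_ij = 2(alpha_i, alpha_j)/(alpha_j, alpha_j); the resulting 4x4 Cartan matrix is
[[2, 0, -1, -2], [0, 2, -1, 0], [-1, -1, 2, 0], [-1, 0, 0, 2]].
The roots have two lengths (squared-length ratio 2:1); the short ones are alpha_{4}. The associated Dynkin diagram is a chain of 4 nodes with a double edge at one end; the terminal node there is the unique short simple root (B_4), so the type is B_4 (the algebra so(9)).

B_4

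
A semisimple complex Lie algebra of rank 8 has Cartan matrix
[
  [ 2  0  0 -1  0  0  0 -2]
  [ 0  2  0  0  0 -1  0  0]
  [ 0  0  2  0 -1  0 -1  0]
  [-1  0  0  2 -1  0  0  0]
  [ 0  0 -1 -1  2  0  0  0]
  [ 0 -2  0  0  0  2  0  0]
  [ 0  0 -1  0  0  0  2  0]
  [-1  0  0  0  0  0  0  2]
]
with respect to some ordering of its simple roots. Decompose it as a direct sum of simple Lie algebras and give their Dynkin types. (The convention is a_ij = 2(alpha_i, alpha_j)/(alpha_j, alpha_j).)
type B_2 + type B_6

The diagram associated to this matrix has two connected components: the simple roots {alpha_2, alpha_6} form a chain of 2 nodes with a double edge at one end; the terminal node there is the unique short simple root (B_2), and {alpha_1, alpha_3, alpha_4, alpha_5, alpha_7, alpha_8} form a chain of 6 nodes with a double edge at one end; the terminal node there is the unique short simple root (B_6). A semisimple Lie algebra decomposes uniquely as the direct sum of simple ideals, one per connected component of its Dynkin diagram, so g ≅ B_2 ⊕ B_6 (dimension 10 + 78 = 88).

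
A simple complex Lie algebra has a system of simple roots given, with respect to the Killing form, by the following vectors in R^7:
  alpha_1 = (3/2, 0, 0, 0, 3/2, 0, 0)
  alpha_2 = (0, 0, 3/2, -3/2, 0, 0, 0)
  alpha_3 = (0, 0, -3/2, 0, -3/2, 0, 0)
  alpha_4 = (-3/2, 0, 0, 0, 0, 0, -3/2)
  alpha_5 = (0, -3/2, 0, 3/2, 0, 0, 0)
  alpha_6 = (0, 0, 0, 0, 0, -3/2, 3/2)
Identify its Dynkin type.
Compute the Cartan integers a_ij = 2(alpha_i, alpha_j)/(alpha_j, alpha_j); the resulting 6x6 Cartan matrix is
[[2, 0, -1, -1, 0, 0], [0, 2, -1, 0, -1, 0], [-1, -1, 2, 0, 0, 0], [-1, 0, 0, 2, 0, -1], [0, -1, 0, 0, 2, 0], [0, 0, 0, -1, 0, 2]].
All simple roots have the same length, so the diagram is simply laced. The associated Dynkin diagram is a chain of 6 nodes with single edges (A_6), so the type is A_6 (the algebra sl(7)).

type A_6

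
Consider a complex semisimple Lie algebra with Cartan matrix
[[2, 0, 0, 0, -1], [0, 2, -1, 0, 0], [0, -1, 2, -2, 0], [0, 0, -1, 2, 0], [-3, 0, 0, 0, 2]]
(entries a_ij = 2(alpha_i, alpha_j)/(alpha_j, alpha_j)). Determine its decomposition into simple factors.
B_3 ⊕ G_2

The diagram associated to this matrix has two connected components: the simple roots {alpha_2, alpha_3, alpha_4} form a chain of 3 nodes with a double edge at one end; the terminal node there is the unique short simple root (B_3), and {alpha_1, alpha_5} form two nodes joined by a triple edge (G_2). A semisimple Lie algebra decomposes uniquely as the direct sum of simple ideals, one per connected component of its Dynkin diagram, so g ≅ B_3 ⊕ G_2 (dimension 21 + 14 = 35).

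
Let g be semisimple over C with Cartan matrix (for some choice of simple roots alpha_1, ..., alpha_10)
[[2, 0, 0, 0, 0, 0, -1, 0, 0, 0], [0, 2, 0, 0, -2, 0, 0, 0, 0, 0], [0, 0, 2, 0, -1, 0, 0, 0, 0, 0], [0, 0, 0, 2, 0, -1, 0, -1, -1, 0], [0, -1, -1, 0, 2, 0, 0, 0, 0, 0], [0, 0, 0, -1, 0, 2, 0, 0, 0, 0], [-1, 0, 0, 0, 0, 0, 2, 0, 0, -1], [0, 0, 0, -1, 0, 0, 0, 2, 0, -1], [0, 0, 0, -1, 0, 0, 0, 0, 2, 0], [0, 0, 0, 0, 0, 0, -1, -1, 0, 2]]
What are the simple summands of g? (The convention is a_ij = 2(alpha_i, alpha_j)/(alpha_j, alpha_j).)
type C_3 + type D_7

The diagram associated to this matrix has two connected components: the simple roots {alpha_2, alpha_3, alpha_5} form a chain of 3 nodes with a double edge at one end; the terminal node there is the unique long simple root (C_3), and {alpha_1, alpha_4, alpha_6, alpha_7, alpha_8, alpha_9, alpha_10} form a chain of 5 nodes with a fork of two nodes at one end (D_7). A semisimple Lie algebra decomposes uniquely as the direct sum of simple ideals, one per connected component of its Dynkin diagram, so g ≅ C_3 ⊕ D_7 (dimension 21 + 91 = 112).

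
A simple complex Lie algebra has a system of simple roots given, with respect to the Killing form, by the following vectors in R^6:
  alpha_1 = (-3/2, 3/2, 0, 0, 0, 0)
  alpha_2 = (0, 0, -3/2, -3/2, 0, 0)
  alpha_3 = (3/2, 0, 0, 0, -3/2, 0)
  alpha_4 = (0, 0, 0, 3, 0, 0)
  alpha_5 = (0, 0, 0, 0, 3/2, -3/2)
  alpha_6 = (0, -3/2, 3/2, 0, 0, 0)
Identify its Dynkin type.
type C_6

Compute the Cartan integers a_ij = 2(alpha_i, alpha_j)/(alpha_j, alpha_j); the resulting 6x6 Cartan matrix is
[[2, 0, -1, 0, 0, -1], [0, 2, 0, -1, 0, -1], [-1, 0, 2, 0, -1, 0], [0, -2, 0, 2, 0, 0], [0, 0, -1, 0, 2, 0], [-1, -1, 0, 0, 0, 2]].
The roots have two lengths (squared-length ratio 2:1); the short ones are alpha_{1,2,3,5,6}. The associated Dynkin diagram is a chain of 6 nodes with a double edge at one end; the terminal node there is the unique long simple root (C_6), so the type is C_6 (the algebra sp(12)).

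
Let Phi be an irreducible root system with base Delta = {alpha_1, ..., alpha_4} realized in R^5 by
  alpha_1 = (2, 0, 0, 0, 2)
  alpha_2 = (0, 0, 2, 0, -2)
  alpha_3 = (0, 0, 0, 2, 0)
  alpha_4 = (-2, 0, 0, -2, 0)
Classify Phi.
B_4 (so(9))

Compute the Cartan integers a_ij = 2(alpha_i, alpha_j)/(alpha_j, alpha_j); the resulting 4x4 Cartan matrix is
[[2, -1, 0, -1], [-1, 2, 0, 0], [0, 0, 2, -1], [-1, 0, -2, 2]].
The roots have two lengths (squared-length ratio 2:1); the short ones are alpha_{3}. The associated Dynkin diagram is a chain of 4 nodes with a double edge at one end; the terminal node there is the unique short simple root (B_4), so the type is B_4 (the algebra so(9)).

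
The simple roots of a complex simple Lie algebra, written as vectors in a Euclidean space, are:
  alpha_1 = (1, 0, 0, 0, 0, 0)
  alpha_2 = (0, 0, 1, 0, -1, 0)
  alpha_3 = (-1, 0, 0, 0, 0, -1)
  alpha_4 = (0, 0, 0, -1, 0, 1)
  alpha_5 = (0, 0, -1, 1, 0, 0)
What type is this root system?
Compute the Cartan integers a_ij = 2(alpha_i, alpha_j)/(alpha_j, alpha_j); the resulting 5x5 Cartan matrix is
[[2, 0, -1, 0, 0], [0, 2, 0, 0, -1], [-2, 0, 2, -1, 0], [0, 0, -1, 2, -1], [0, -1, 0, -1, 2]].
The roots have two lengths (squared-length ratio 2:1); the short ones are alpha_{1}. The associated Dynkin diagram is a chain of 5 nodes with a double edge at one end; the terminal node there is the unique short simple root (B_5), so the type is B_5 (the algebra so(11)).

B5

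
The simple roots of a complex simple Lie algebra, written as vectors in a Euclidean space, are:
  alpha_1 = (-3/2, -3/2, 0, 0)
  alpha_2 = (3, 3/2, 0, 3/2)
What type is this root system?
Compute the Cartan integers a_ij = 2(alpha_i, alpha_j)/(alpha_j, alpha_j); the resulting 2x2 Cartan matrix is
[[2, -1], [-3, 2]].
The roots have two lengths (squared-length ratio 3:1); the short ones are alpha_{1}. The associated Dynkin diagram is two nodes joined by a triple edge (G_2), so the type is G_2.

type G_2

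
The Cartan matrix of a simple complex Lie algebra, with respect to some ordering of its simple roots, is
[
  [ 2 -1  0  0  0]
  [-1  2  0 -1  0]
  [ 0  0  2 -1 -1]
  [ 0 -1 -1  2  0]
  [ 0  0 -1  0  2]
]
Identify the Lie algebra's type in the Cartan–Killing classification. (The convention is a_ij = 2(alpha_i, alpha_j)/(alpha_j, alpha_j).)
The matrix has rank 5 with 2's on the diagonal. Reading the off-diagonal entries as Dynkin edges (a single edge where a_ij = a_ji = -1; a double or triple edge where a_ij * a_ji = 2 or 3), the diagram is a chain of 5 nodes with single edges (A_5). One simple-root ordering that puts it in standard form is (alpha_5, alpha_3, alpha_4, alpha_2, alpha_1). So the algebra is type A_5, i.e. sl(6).

A_5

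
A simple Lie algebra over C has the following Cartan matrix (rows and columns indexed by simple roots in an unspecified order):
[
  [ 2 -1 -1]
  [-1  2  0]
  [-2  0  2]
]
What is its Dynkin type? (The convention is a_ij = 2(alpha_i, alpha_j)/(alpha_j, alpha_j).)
The matrix has rank 3 with 2's on the diagonal. Reading the off-diagonal entries as Dynkin edges (a single edge where a_ij = a_ji = -1; a double or triple edge where a_ij * a_ji = 2 or 3), the diagram is a chain of 3 nodes with a double edge at one end; the terminal node there is the unique long simple root (C_3). One simple-root ordering that puts it in standard form is (alpha_2, alpha_1, alpha_3). So the algebra is type C_3, i.e. sp(6).

C_3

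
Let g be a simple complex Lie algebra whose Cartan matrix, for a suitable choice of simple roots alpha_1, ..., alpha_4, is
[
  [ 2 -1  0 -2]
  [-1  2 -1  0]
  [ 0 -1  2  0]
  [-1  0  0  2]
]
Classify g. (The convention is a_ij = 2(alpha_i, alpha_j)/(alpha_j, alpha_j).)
The matrix has rank 4 with 2's on the diagonal. Reading the off-diagonal entries as Dynkin edges (a single edge where a_ij = a_ji = -1; a double or triple edge where a_ij * a_ji = 2 or 3), the diagram is a chain of 4 nodes with a double edge at one end; the terminal node there is the unique short simple root (B_4). One simple-root ordering that puts it in standard form is (alpha_3, alpha_2, alpha_1, alpha_4). So the algebra is type B_4, i.e. so(9).

type B_4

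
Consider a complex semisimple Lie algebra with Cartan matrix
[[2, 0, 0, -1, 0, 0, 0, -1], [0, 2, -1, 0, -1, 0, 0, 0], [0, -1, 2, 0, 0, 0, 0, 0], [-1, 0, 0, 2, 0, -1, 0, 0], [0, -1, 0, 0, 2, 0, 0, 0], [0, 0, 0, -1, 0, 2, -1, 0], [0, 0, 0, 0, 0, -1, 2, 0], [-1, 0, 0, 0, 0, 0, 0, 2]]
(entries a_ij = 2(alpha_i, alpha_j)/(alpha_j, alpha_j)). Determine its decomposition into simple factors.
The diagram associated to this matrix has two connected components: the simple roots {alpha_2, alpha_3, alpha_5} form a chain of 3 nodes with single edges (A_3), and {alpha_1, alpha_4, alpha_6, alpha_7, alpha_8} form a chain of 5 nodes with single edges (A_5). A semisimple Lie algebra decomposes uniquely as the direct sum of simple ideals, one per connected component of its Dynkin diagram, so g ≅ A_3 ⊕ A_5 (dimension 15 + 35 = 50).

type A_3 ⊕ type A_5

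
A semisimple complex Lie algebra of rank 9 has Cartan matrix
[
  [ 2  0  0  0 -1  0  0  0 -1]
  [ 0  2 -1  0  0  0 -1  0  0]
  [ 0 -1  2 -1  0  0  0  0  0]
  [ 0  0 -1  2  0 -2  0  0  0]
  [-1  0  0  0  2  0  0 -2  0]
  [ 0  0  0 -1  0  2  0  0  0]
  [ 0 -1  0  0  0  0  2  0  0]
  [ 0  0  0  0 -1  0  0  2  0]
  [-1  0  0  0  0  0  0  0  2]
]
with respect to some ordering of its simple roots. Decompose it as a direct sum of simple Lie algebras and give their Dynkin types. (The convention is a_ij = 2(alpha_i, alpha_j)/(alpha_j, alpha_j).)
B_4 ⊕ B_5

The diagram associated to this matrix has two connected components: the simple roots {alpha_1, alpha_5, alpha_8, alpha_9} form a chain of 4 nodes with a double edge at one end; the terminal node there is the unique short simple root (B_4), and {alpha_2, alpha_3, alpha_4, alpha_6, alpha_7} form a chain of 5 nodes with a double edge at one end; the terminal node there is the unique short simple root (B_5). A semisimple Lie algebra decomposes uniquely as the direct sum of simple ideals, one per connected component of its Dynkin diagram, so g ≅ B_4 ⊕ B_5 (dimension 36 + 55 = 91).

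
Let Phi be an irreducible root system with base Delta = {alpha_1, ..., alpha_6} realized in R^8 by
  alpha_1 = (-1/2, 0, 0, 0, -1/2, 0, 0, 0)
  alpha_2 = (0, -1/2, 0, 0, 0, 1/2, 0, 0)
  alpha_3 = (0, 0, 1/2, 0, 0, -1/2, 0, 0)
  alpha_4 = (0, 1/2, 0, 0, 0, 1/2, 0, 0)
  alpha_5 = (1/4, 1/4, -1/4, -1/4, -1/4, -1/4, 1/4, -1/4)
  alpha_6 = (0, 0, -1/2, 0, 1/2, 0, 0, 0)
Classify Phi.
Compute the Cartan integers a_ij = 2(alpha_i, alpha_j)/(alpha_j, alpha_j); the resulting 6x6 Cartan matrix is
[[2, 0, 0, 0, 0, -1], [0, 2, -1, 0, -1, 0], [0, -1, 2, -1, 0, -1], [0, 0, -1, 2, 0, 0], [0, -1, 0, 0, 2, 0], [-1, 0, -1, 0, 0, 2]].
All simple roots have the same length, so the diagram is simply laced. The associated Dynkin diagram is a chain of 5 nodes with one extra node attached to the third node from one end (E_6), so the type is E_6.

type E_6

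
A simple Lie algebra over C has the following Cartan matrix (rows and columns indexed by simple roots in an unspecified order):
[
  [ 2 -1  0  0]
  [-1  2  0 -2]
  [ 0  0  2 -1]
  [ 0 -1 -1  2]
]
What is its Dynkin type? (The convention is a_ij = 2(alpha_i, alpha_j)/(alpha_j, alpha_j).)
F_4

The matrix has rank 4 with 2's on the diagonal. Reading the off-diagonal entries as Dynkin edges (a single edge where a_ij = a_ji = -1; a double or triple edge where a_ij * a_ji = 2 or 3), the diagram is a chain of 4 nodes with a double edge between the middle two (F_4). One simple-root ordering that puts it in standard form is (alpha_1, alpha_2, alpha_4, alpha_3). So the algebra is type F_4.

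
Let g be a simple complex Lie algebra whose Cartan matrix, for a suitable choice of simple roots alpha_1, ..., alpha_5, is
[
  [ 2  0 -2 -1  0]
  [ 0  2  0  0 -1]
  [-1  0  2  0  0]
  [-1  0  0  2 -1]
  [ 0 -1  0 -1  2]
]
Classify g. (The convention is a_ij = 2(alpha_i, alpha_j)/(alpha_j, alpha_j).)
B_5 (so(11))

The matrix has rank 5 with 2's on the diagonal. Reading the off-diagonal entries as Dynkin edges (a single edge where a_ij = a_ji = -1; a double or triple edge where a_ij * a_ji = 2 or 3), the diagram is a chain of 5 nodes with a double edge at one end; the terminal node there is the unique short simple root (B_5). One simple-root ordering that puts it in standard form is (alpha_2, alpha_5, alpha_4, alpha_1, alpha_3). So the algebra is type B_5, i.e. so(11).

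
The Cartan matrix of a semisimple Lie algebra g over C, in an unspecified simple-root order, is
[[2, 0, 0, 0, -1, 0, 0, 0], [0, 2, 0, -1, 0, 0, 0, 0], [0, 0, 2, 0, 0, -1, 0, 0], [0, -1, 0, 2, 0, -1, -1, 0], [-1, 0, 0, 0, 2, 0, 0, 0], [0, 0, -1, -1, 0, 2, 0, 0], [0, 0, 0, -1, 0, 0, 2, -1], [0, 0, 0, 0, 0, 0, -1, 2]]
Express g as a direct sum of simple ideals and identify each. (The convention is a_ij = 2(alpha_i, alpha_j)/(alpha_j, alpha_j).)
The diagram associated to this matrix has two connected components: the simple roots {alpha_1, alpha_5} form a chain of 2 nodes with single edges (A_2), and {alpha_2, alpha_3, alpha_4, alpha_6, alpha_7, alpha_8} form a chain of 5 nodes with one extra node attached to the third node from one end (E_6). A semisimple Lie algebra decomposes uniquely as the direct sum of simple ideals, one per connected component of its Dynkin diagram, so g ≅ A_2 ⊕ E_6 (dimension 8 + 78 = 86).

A_2 (sl(3)) + E_6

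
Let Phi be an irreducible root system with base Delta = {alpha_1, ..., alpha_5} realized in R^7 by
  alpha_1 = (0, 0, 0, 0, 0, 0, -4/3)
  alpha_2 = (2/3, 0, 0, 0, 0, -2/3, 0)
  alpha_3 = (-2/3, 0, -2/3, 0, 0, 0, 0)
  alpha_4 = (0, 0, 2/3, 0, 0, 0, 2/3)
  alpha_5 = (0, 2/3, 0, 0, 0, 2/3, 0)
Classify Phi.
type C_5

Compute the Cartan integers a_ij = 2(alpha_i, alpha_j)/(alpha_j, alpha_j); the resulting 5x5 Cartan matrix is
[[2, 0, 0, -2, 0], [0, 2, -1, 0, -1], [0, -1, 2, -1, 0], [-1, 0, -1, 2, 0], [0, -1, 0, 0, 2]].
The roots have two lengths (squared-length ratio 2:1); the short ones are alpha_{2,3,4,5}. The associated Dynkin diagram is a chain of 5 nodes with a double edge at one end; the terminal node there is the unique long simple root (C_5), so the type is C_5 (the algebra sp(10)).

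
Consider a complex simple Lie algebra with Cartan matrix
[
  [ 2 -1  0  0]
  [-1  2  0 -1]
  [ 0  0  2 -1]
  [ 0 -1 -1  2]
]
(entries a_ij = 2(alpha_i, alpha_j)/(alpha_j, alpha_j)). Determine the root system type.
The matrix has rank 4 with 2's on the diagonal. Reading the off-diagonal entries as Dynkin edges (a single edge where a_ij = a_ji = -1; a double or triple edge where a_ij * a_ji = 2 or 3), the diagram is a chain of 4 nodes with single edges (A_4). One simple-root ordering that puts it in standard form is (alpha_3, alpha_4, alpha_2, alpha_1). So the algebra is type A_4, i.e. sl(5).

A_4 (sl(5))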